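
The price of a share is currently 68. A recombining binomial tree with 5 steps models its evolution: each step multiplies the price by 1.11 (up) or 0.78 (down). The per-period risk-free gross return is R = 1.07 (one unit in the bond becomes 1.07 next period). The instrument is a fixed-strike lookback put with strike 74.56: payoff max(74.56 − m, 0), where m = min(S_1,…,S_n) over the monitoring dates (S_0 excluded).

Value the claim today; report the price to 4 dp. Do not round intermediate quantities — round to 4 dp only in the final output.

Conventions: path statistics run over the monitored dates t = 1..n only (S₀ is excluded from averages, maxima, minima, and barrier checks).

price = 4.5723

Under the martingale measure an up-move has probability p* = 0.8788; value the claim as the probability-weighted average of per-path payoffs, discounted 5 periods at R = 1.07.
Enumerate all 2^5 = 32 price paths (U = up ×1.11, D = down ×0.78); each path with k up-moves has probability p*^k·(1−p*)^(5−k).
DDDDD: m=19.6328, payoff=54.9272, prob=0.000026
UDDDD: m=27.9390, payoff=46.6210, prob=0.000190
DUDDD: m=27.9390, payoff=46.6210, prob=0.000190
UUDDD: m=39.7593, payoff=34.8007, prob=0.001375
DDUDD: m=27.9390, payoff=46.6210, prob=0.000190
UDUDD: m=39.7593, payoff=34.8007, prob=0.001375
DUUDD: m=39.7593, payoff=34.8007, prob=0.001375
UUUDD: m=56.5805, payoff=17.9795, prob=0.009971
DDDUD: m=27.9390, payoff=46.6210, prob=0.000190
UDDUD: m=39.7593, payoff=34.8007, prob=0.001375
DUDUD: m=39.7593, payoff=34.8007, prob=0.001375
UUDUD: m=56.5805, payoff=17.9795, prob=0.009971
DDUUD: m=39.7593, payoff=34.8007, prob=0.001375
UDUUD: m=56.5805, payoff=17.9795, prob=0.009971
DUUUD: m=53.0400, payoff=21.5200, prob=0.009971
UUUUD: m=75.4800, payoff=0.0000, prob=0.072291
DDDDU: m=25.1702, payoff=49.3898, prob=0.000190
UDDDU: m=35.8192, payoff=38.7408, prob=0.001375
DUDDU: m=35.8192, payoff=38.7408, prob=0.001375
UUDDU: m=50.9735, payoff=23.5865, prob=0.009971
DDUDU: m=35.8192, payoff=38.7408, prob=0.001375
UDUDU: m=50.9735, payoff=23.5865, prob=0.009971
DUUDU: m=50.9735, payoff=23.5865, prob=0.009971
UUUDU: m=72.5391, payoff=2.0209, prob=0.072291
DDDUU: m=32.2695, payoff=42.2905, prob=0.001375
UDDUU: m=45.9220, payoff=28.6380, prob=0.009971
DUDUU: m=45.9220, payoff=28.6380, prob=0.009971
UUDUU: m=65.3506, payoff=9.2094, prob=0.072291
DDUUU: m=41.3712, payoff=33.1888, prob=0.009971
UDUUU: m=58.8744, payoff=15.6856, prob=0.072291
DUUUU: m=53.0400, payoff=21.5200, prob=0.072291
UUUUU: m=75.4800, payoff=0.0000, prob=0.524107
Price = Σ prob·payoff / R^5 = 6.412820 / 1.402552 = 4.5723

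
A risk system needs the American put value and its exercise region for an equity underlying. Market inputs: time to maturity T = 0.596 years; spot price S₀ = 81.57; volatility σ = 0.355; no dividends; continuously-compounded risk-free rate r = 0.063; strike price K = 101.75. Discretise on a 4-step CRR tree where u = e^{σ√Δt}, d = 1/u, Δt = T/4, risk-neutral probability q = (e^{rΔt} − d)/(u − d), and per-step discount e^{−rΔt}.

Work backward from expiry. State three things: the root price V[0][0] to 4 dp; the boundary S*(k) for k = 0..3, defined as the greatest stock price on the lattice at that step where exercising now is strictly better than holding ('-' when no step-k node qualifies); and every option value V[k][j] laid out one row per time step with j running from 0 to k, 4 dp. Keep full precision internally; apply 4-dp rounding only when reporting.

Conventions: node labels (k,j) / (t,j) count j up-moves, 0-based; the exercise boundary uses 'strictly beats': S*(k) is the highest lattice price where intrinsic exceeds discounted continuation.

price = 21.3326
boundary = - 71.1243 81.5700 71.1243
tree:
21.3326
30.6257 12.4457
39.7337 20.1800 4.9492
47.6753 30.6257 9.9937 0.0000
54.6000 39.7337 20.1800 0.0000 0.0000

params: Δt=0.14900 u=1.14686 d=0.87194 q=0.50010 e^(-rΔt)=0.99066
t_4 payoffs: 54.6000 39.7337 20.1800 0.0000 0.0000
t_3: node(3,0) S=54.0747 payoff=47.6753 vs cont=46.7247 → 47.6753 [stop]  node(3,1) S=71.1243 payoff=30.6257 vs cont=29.6750 → 30.6257 [stop]  node(3,2) S=93.5498 payoff=8.2002 vs cont=9.9937 → 9.9937 [wait]  node(3,3) S=123.0459 payoff=0.0000 vs cont=0.0000 → 0.0000 [wait]  ⇒ S*(3)=71.1243
t_2: node(2,0) S=62.0163 payoff=39.7337 vs cont=38.7830 → 39.7337 [stop]  node(2,1) S=81.5700 payoff=20.1800 vs cont=20.1179 → 20.1800 [stop]  node(2,2) S=107.2889 payoff=0.0000 vs cont=4.9492 → 4.9492 [wait]  ⇒ S*(2)=81.5700
t_1: node(1,0) S=71.1243 payoff=30.6257 vs cont=29.6750 → 30.6257 [stop]  node(1,1) S=93.5498 payoff=8.2002 vs cont=12.4457 → 12.4457 [wait]  ⇒ S*(1)=71.1243
t_0: node(0,0) S=81.5700 payoff=20.1800 vs cont=21.3326 → 21.3326 [wait]  ⇒ S*(0)=-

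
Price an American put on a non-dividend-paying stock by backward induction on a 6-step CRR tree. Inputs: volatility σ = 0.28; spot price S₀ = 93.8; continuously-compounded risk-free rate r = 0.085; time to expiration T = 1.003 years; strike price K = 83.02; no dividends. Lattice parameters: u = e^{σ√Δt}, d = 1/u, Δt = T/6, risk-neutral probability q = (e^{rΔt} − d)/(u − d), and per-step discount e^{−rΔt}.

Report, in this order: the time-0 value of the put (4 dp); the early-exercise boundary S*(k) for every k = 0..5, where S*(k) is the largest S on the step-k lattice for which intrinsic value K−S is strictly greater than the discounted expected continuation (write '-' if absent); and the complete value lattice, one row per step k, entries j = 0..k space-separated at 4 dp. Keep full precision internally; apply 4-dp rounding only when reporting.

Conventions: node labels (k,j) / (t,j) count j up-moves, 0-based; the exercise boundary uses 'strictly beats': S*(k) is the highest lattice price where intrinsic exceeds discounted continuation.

price = 3.6989
boundary = - - - 66.5346 59.3375 66.5346
tree:
3.6989
6.2995 1.5266
10.3951 2.8911 0.3756
16.4854 5.3542 0.8172 0.0000
23.6825 9.6130 1.7779 0.0000 0.0000
30.1011 16.4854 3.8681 0.0000 0.0000 0.0000
35.8254 23.6825 8.4153 0.0000 0.0000 0.0000 0.0000

Δt=0.16717, u=1.12129, d=0.89183, q=0.53378, disc=e^(-rΔt)=0.98589
k=6 terminal: V=max(K-S,0) → 35.8254 23.6825 8.4153 0.0000 0.0000 0.0000 0.0000
k=5: j=0 S=52.9189 intr=30.1011 cont=28.9298 V=30.1011[EX]; j=1 S=66.5346 intr=16.4854 cont=15.3141 V=16.4854[EX]; j=2 S=83.6536 intr=0.0000 cont=3.8681 V=3.8681[hold]; j=3 S=105.1771 intr=0.0000 cont=0.0000 V=0.0000[hold]; j=4 S=132.2385 intr=0.0000 cont=0.0000 V=0.0000[hold]; j=5 S=166.2627 intr=0.0000 cont=0.0000 V=0.0000[hold]  S*(5)=66.5346
k=4: j=0 S=59.3375 intr=23.6825 cont=22.5112 V=23.6825[EX]; j=1 S=74.6047 intr=8.4153 cont=9.6130 V=9.6130[hold]; j=2 S=93.8000 intr=0.0000 cont=1.7779 V=1.7779[hold]; j=3 S=117.9342 intr=0.0000 cont=0.0000 V=0.0000[hold]; j=4 S=148.2779 intr=0.0000 cont=0.0000 V=0.0000[hold]  S*(4)=59.3375
k=3: j=0 S=66.5346 intr=16.4854 cont=15.9443 V=16.4854[EX]; j=1 S=83.6536 intr=0.0000 cont=5.3542 V=5.3542[hold]; j=2 S=105.1771 intr=0.0000 cont=0.8172 V=0.8172[hold]; j=3 S=132.2385 intr=0.0000 cont=0.0000 V=0.0000[hold]  S*(3)=66.5346
k=2: j=0 S=74.6047 intr=8.4153 cont=10.3951 V=10.3951[hold]; j=1 S=93.8000 intr=0.0000 cont=2.8911 V=2.8911[hold]; j=2 S=117.9342 intr=0.0000 cont=0.3756 V=0.3756[hold]  S*(2)=-
k=1: j=0 S=83.6536 intr=0.0000 cont=6.2995 V=6.2995[hold]; j=1 S=105.1771 intr=0.0000 cont=1.5266 V=1.5266[hold]  S*(1)=-
k=0: j=0 S=93.8000 intr=0.0000 cont=3.6989 V=3.6989[hold]  S*(0)=-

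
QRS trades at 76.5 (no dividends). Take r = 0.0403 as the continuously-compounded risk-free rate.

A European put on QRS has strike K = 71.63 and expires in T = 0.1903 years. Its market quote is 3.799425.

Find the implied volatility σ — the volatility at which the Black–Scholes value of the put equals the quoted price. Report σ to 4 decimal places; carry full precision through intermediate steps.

At σ = 0.4785 the Black–Scholes value reproduces the quote:
σ√T = 0.4785·√0.1903 = 0.208738
d₁ = (ln(S/K) + (r+σ²/2)T) / (σ√T) = (ln(76.5/71.63) + (0.0403+0.4785²/2)·0.1903) / 0.208738 = (0.065777 + 0.029455) / 0.208738 = 0.456226
d₂ = d₁ − σ√T = 0.456226 − 0.208738 = 0.247488
e^{−rT} = 0.992360
N(−d₁) = 0.324114,  N(−d₂) = 0.402265
V = K·e^{−rT}·N(−d₂) − S·N(−d₁) = 28.594133 − 24.794708 = 3.799425 (the observed quote) — the price is monotone increasing in volatility, hence this σ is the only solution

sigma = 0.4785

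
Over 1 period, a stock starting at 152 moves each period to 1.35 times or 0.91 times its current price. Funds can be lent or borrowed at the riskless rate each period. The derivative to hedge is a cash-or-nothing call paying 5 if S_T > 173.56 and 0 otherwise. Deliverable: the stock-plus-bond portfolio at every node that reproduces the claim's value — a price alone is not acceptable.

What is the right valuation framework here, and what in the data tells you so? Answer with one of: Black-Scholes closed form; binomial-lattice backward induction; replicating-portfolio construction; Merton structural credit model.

Key observation: the deliverable is the dynamic trading strategy on the 1-step tree (spot 152, moves 1.35 and 0.91), so the valuation must go through the node-by-node replicating-portfolio solve.

framework: replicating-portfolio construction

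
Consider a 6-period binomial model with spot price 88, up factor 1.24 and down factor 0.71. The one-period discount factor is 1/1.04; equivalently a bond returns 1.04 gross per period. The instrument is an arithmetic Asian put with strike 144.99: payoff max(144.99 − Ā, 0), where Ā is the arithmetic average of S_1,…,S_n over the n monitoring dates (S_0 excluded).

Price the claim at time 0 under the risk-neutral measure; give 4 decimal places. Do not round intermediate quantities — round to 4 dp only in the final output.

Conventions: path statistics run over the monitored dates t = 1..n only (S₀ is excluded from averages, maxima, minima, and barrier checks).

With p* = (R−d)/(u−d) = 0.6226, sum probability × payoff across the paths and divide by R^6.
Enumerate all 2^6 = 64 price paths (U = up ×1.24, D = down ×0.71); each path with k up-moves has probability p*^k·(1−p*)^(6−k).
DDDDDD: Ā=31.3082, payoff=113.6818, prob=0.002888
UDDDDD: Ā=54.6791, payoff=90.3109, prob=0.004764
DUDDDD: Ā=46.9058, payoff=98.0842, prob=0.004764
UUDDDD: Ā=81.9200, payoff=63.0700, prob=0.007861
DDUDDD: Ā=41.3867, payoff=103.6033, prob=0.004764
UDUDDD: Ā=72.2811, payoff=72.7089, prob=0.007861
DUUDDD: Ā=64.5077, payoff=80.4823, prob=0.007861
UUUDDD: Ā=112.6614, payoff=32.3286, prob=0.012971
DDDUDD: Ā=37.4682, payoff=107.5218, prob=0.004764
UDDUDD: Ā=65.4374, payoff=79.5526, prob=0.007861
DUDUDD: Ā=57.6641, payoff=87.3259, prob=0.007861
UUDUDD: Ā=100.7091, payoff=44.2809, prob=0.012971
DDUUDD: Ā=52.1450, payoff=92.8450, prob=0.007861
UDUUDD: Ā=91.0702, payoff=53.9198, prob=0.012971
DUUUDD: Ā=83.2968, payoff=61.6932, prob=0.012971
UUUUDD: Ā=145.4762, payoff=0.0000, prob=0.021402
DDDDUD: Ā=34.6860, payoff=110.3040, prob=0.004764
UDDDUD: Ā=60.5784, payoff=84.4116, prob=0.007861
DUDDUD: Ā=52.8051, payoff=92.1849, prob=0.007861
UUDDUD: Ā=92.2230, payoff=52.7670, prob=0.012971
DDUDUD: Ā=47.2860, payoff=97.7040, prob=0.007861
UDUDUD: Ā=82.5841, payoff=62.4059, prob=0.012971
DUUDUD: Ā=74.8107, payoff=70.1793, prob=0.012971
UUUDUD: Ā=130.6553, payoff=14.3347, prob=0.021402
DDDUUD: Ā=43.3675, payoff=101.6225, prob=0.007861
UDDUUD: Ā=75.7404, payoff=69.2496, prob=0.012971
DUDUUD: Ā=67.9671, payoff=77.0229, prob=0.012971
UUDUUD: Ā=118.7031, payoff=26.2869, prob=0.021402
DDUUUD: Ā=62.4480, payoff=82.5420, prob=0.012971
UDUUUD: Ā=109.0641, payoff=35.9259, prob=0.021402
DUUUUD: Ā=101.2908, payoff=43.6992, prob=0.021402
UUUUUD: Ā=176.9022, payoff=0.0000, prob=0.035314
DDDDDU: Ā=32.7107, payoff=112.2793, prob=0.004764
UDDDDU: Ā=57.1286, payoff=87.8614, prob=0.007861
DUDDDU: Ā=49.3552, payoff=95.6348, prob=0.007861
UUDDDU: Ā=86.1978, payoff=58.7922, prob=0.012971
DDUDDU: Ā=43.8362, payoff=101.1538, prob=0.007861
UDUDDU: Ā=76.5589, payoff=68.4311, prob=0.012971
DUUDDU: Ā=68.7856, payoff=76.2044, prob=0.012971
UUUDDU: Ā=120.1326, payoff=24.8574, prob=0.021402
DDDUDU: Ā=39.9176, payoff=105.0724, prob=0.007861
UDDUDU: Ā=69.7153, payoff=75.2747, prob=0.012971
DUDUDU: Ā=61.9419, payoff=83.0481, prob=0.012971
UUDUDU: Ā=108.1803, payoff=36.8097, prob=0.021402
DDUUDU: Ā=56.4229, payoff=88.5671, prob=0.012971
UDUUDU: Ā=98.5413, payoff=46.4487, prob=0.021402
DUUUDU: Ā=90.7680, payoff=54.2220, prob=0.021402
UUUUDU: Ā=158.5244, payoff=0.0000, prob=0.035314
DDDDUU: Ā=37.1355, payoff=107.8545, prob=0.007861
UDDDUU: Ā=64.8563, payoff=80.1337, prob=0.012971
DUDDUU: Ā=57.0829, payoff=87.9071, prob=0.012971
UUDDUU: Ā=99.6942, payoff=45.2958, prob=0.021402
DDUDUU: Ā=51.5639, payoff=93.4261, prob=0.012971
UDUDUU: Ā=90.0552, payoff=54.9348, prob=0.021402
DUUDUU: Ā=82.2819, payoff=62.7081, prob=0.021402
UUUDUU: Ā=143.7036, payoff=1.2864, prob=0.035314
DDDUUU: Ā=47.6453, payoff=97.3447, prob=0.012971
UDDUUU: Ā=83.2116, payoff=61.7784, prob=0.021402
DUDUUU: Ā=75.4383, payoff=69.5517, prob=0.021402
UUDUUU: Ā=131.7513, payoff=13.2387, prob=0.035314
DDUUUU: Ā=69.9192, payoff=75.0708, prob=0.021402
UDUUUU: Ā=122.1124, payoff=22.8776, prob=0.035314
DUUUUU: Ā=114.3391, payoff=30.6509, prob=0.035314
UUUUUU: Ā=199.6907, payoff=0.0000, prob=0.058268
Price = Σ prob·payoff / R^6 = 48.617604 / 1.265319 = 38.4232

price = 38.4232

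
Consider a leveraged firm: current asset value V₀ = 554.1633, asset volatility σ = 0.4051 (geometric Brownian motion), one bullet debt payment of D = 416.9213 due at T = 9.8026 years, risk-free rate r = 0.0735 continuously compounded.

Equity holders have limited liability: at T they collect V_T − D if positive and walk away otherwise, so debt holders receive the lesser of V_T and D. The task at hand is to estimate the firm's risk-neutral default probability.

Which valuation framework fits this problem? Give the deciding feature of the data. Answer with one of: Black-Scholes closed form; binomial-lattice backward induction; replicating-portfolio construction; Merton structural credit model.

framework: Merton structural credit model

Key observation: the data describe a firm's assets (V₀ = 554.1633, GBM) and a single zero-coupon debt of face 416.9213, so credit quantities follow from equity-as-call in the structural model.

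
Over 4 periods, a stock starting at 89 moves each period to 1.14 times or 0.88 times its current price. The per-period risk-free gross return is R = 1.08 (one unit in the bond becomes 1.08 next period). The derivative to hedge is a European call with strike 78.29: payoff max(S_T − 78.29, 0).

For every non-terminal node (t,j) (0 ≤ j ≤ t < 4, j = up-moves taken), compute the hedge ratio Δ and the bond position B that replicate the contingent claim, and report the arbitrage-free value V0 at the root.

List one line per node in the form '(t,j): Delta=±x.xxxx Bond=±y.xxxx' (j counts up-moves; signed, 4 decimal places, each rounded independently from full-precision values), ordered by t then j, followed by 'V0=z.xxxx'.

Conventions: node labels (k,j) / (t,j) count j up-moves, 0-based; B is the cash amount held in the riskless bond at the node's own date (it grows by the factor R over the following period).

Arbitrage-free pricing uses the up-move probability p* = (R−d)/(u−d) = 0.7692, discounting each step at R = 1.08.
At maturity the claim pays: V(4,0)=0.0000, V(4,1)=0.0000, V(4,2)=11.2805, V(4,3)=37.7445, V(4,4)=72.0275
  t=3,j=0: stock 60.6510 → up 69.1421 (V=0.0000), down 53.3729 (V=0.0000). Price 0.0000; hedge Δ=0.0000, bond B=0.0000.
  t=3,j=1: stock 78.5706 → up 89.5705 (V=11.2805), down 69.1421 (V=0.0000). Price 8.0346; hedge Δ=0.5522, bond B=-35.3520.
  t=3,j=2: stock 101.7847 → up 116.0345 (V=37.7445), down 89.5705 (V=11.2805). Price 29.2939; hedge Δ=1.0000, bond B=-72.4907.
  t=3,j=3: stock 131.8574 → up 150.3175 (V=72.0275), down 116.0345 (V=37.7445). Price 59.3667; hedge Δ=1.0000, bond B=-72.4907.
  t=2,j=0: stock 68.9216 → up 78.5706 (V=8.0346), down 60.6510 (V=0.0000). Price 5.7226; hedge Δ=0.4484, bond B=-25.1795.
  t=2,j=1: stock 89.2848 → up 101.7847 (V=29.2939), down 78.5706 (V=8.0346). Price 22.5814; hedge Δ=0.9158, bond B=-59.1854.
  t=2,j=2: stock 115.6644 → up 131.8574 (V=59.3667), down 101.7847 (V=29.2939). Price 48.5433; hedge Δ=1.0000, bond B=-67.1211.
  t=1,j=0: stock 78.3200 → up 89.2848 (V=22.5814), down 68.9216 (V=5.7226). Price 17.3064; hedge Δ=0.8279, bond B=-47.5351.
  t=1,j=1: stock 101.4600 → up 115.6644 (V=48.5433), down 89.2848 (V=22.5814). Price 39.4001; hedge Δ=0.9842, bond B=-60.4535.
  t=0,j=0: stock 89.0000 → up 101.4600 (V=39.4001), down 78.3200 (V=17.3064). Price 31.7607; hedge Δ=0.9548, bond B=-53.2151.
Verification: the root portfolio costs Δ(0,0)·S0 + B(0,0) = 31.7607, matching V0.

(0,0): Delta=0.9548 Bond=-53.2151
(1,0): Delta=0.8279 Bond=-47.5351
(1,1): Delta=0.9842 Bond=-60.4535
(2,0): Delta=0.4484 Bond=-25.1795
(2,1): Delta=0.9158 Bond=-59.1854
(2,2): Delta=1.0000 Bond=-67.1211
(3,0): Delta=0.0000 Bond=0.0000
(3,1): Delta=0.5522 Bond=-35.3520
(3,2): Delta=1.0000 Bond=-72.4907
(3,3): Delta=1.0000 Bond=-72.4907
V0=31.7607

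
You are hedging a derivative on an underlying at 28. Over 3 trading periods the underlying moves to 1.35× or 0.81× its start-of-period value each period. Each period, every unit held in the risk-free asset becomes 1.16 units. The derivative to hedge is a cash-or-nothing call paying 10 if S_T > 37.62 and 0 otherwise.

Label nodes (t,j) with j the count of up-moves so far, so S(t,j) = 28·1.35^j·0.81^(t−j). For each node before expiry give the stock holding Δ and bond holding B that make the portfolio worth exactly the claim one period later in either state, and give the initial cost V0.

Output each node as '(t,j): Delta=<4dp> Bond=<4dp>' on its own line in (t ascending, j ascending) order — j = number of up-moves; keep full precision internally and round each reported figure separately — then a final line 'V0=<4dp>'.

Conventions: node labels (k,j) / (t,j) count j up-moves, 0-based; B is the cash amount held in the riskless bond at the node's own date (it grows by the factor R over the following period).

(0,0): Delta=0.2242 Bond=-1.6917
(1,0): Delta=0.4562 Bond=-7.2252
(1,1): Delta=0.1486 Bond=0.8945
(2,0): Delta=0.0000 Bond=0.0000
(2,1): Delta=0.6048 Bond=-12.9310
(2,2): Delta=0.0000 Bond=8.6207
V0=4.5853

Under the risk-neutral measure, an up-move has probability p* = (R−d)/(u−d) = 0.6481 and values discount at R = 1.16.
Payoffs at expiry: V(3,0)=0.0000, V(3,1)=0.0000, V(3,2)=10.0000, V(3,3)=10.0000
(2,0): S=18.3708. Δ = (V_up−V_dn)/(S_up−S_dn) = (0.0000−0.0000)/(24.8006−14.8803) = 0.0000. V = [p*·0.0000 + (1−p*)·0.0000]/1.16 = 0.0000. B = V − Δ·S = 0.0000.
(2,1): S=30.6180. Δ = (V_up−V_dn)/(S_up−S_dn) = (10.0000−0.0000)/(41.3343−24.8006) = 0.6048. V = [p*·10.0000 + (1−p*)·0.0000]/1.16 = 5.5875. B = V − Δ·S = -12.9310.
(2,2): S=51.0300. Δ = (V_up−V_dn)/(S_up−S_dn) = (10.0000−10.0000)/(68.8905−41.3343) = 0.0000. V = [p*·10.0000 + (1−p*)·10.0000]/1.16 = 8.6207. B = V − Δ·S = 8.6207.
(1,0): S=22.6800. Δ = (V_up−V_dn)/(S_up−S_dn) = (5.5875−0.0000)/(30.6180−18.3708) = 0.4562. V = [p*·5.5875 + (1−p*)·0.0000]/1.16 = 3.1220. B = V − Δ·S = -7.2252.
(1,1): S=37.8000. Δ = (V_up−V_dn)/(S_up−S_dn) = (8.6207−5.5875)/(51.0300−30.6180) = 0.1486. V = [p*·8.6207 + (1−p*)·5.5875]/1.16 = 6.5116. B = V − Δ·S = 0.8945.
(0,0): S=28.0000. Δ = (V_up−V_dn)/(S_up−S_dn) = (6.5116−3.1220)/(37.8000−22.6800) = 0.2242. V = [p*·6.5116 + (1−p*)·3.1220]/1.16 = 4.5853. B = V − Δ·S = -1.6917.
Sanity check at the root: Δ(0,0)·S0 + B(0,0) reproduces V0 = 4.5853.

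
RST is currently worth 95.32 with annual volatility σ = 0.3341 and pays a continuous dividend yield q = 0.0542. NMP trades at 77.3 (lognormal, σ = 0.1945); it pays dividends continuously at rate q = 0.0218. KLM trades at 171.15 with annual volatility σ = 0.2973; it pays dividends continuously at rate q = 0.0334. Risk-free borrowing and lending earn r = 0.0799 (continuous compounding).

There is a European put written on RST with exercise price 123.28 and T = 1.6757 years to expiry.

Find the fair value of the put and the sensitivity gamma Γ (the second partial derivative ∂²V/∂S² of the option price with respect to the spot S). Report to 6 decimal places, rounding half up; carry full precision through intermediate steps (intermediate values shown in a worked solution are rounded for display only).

price = 29.039118
Γ = 0.008500

σ√T = 0.3341·√1.6757 = 0.432489
d₁ = (ln(S/K) + (r−q+σ²/2)T) / (σ√T) = (ln(95.32/123.28) + (0.0799−0.0542+0.3341²/2)·1.6757) / 0.432489 = (-0.257219 + 0.136589) / 0.432489 = -0.278920
d₂ = d₁ − σ√T = -0.278920 − 0.432489 = -0.711409
e^{−rT} = 0.874688
e^{−qT} = 0.913179
N(−d₁) = 0.609847,  N(−d₂) = 0.761585
Put price V = K·e^{−rT}·N(−d₂) − S·e^{−qT}·N(−d₁) = 82.122802 − 53.083684 = 29.039118
φ(d₁) = (1/√(2π))·e^{−d₁²/2} = 0.383722
Γ = e^{−qT}·φ(d₁) / (S·σ·√T) = 0.008500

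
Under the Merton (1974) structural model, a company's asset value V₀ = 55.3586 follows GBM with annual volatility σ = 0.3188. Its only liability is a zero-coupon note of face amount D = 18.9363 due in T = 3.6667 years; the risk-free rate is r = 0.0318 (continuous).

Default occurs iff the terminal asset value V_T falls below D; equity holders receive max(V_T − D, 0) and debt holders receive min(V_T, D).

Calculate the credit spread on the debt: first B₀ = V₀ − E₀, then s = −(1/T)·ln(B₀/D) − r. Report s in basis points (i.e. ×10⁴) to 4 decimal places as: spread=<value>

spread=28.4949

Equity is a call on the firm's assets struck at D = 18.9363:
d₁ = [ln(V₀/D) + (r + σ²/2)T] / (σ√T)
   = [ln(55.3586/18.9363) + (0.0318 + 0.5·0.3188²)·3.6667] / (0.3188·√3.6667)
   = [1.072751 + 0.302931] / 0.610458 = 2.253523
d₂ = d₁ − σ√T = 2.253523 − 0.610458 = 1.643065
N(d₁) = 0.987887,  N(d₂) = 0.949815,  e^(−rT) = 0.889940
E₀ = V₀·N(d₁) − D·e^(−rT)·N(d₂)
   = 55.3586·0.987887 − 18.9363·0.889940·0.949815 = 38.681585
B₀ = V₀ − E₀ = 55.3586 − 38.681585 = 16.677015
spread = −(1/T)·ln(B₀/D) − r = −(1/3.6667)·ln(16.677015/18.9363) − 0.0318 = 0.00284949
in basis points: 0.00284949 × 10⁴ = 28.4949 bp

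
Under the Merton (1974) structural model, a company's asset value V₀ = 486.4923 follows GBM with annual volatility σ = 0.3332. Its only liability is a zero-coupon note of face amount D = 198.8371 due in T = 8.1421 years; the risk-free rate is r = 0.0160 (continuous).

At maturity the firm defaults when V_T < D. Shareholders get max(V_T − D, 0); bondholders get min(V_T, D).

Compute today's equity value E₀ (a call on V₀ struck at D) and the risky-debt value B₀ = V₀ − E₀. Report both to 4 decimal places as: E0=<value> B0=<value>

Apply the equity-as-call identities (strike 198.8371, horizon 8.1421 years):
d₁ = [ln(V₀/D) + (r + σ²/2)T] / (σ√T)
   = [ln(486.4923/198.8371) + (0.0160 + 0.5·0.3332²)·8.1421] / (0.3332·√8.1421)
   = [0.894735 + 0.582251] / 0.950765 = 1.553471
d₂ = d₁ − σ√T = 1.553471 − 0.950765 = 0.602706
N(d₁) = 0.939845,  N(d₂) = 0.726648,  e^(−rT) = 0.877855
E₀ = V₀·N(d₁) − D·e^(−rT)·N(d₂)
   = 486.4923·0.939845 − 198.8371·0.877855·0.726648 = 330.390682
B₀ = V₀ − E₀ = 486.4923 − 330.390682 = 156.101618

E0=330.3907 B0=156.1016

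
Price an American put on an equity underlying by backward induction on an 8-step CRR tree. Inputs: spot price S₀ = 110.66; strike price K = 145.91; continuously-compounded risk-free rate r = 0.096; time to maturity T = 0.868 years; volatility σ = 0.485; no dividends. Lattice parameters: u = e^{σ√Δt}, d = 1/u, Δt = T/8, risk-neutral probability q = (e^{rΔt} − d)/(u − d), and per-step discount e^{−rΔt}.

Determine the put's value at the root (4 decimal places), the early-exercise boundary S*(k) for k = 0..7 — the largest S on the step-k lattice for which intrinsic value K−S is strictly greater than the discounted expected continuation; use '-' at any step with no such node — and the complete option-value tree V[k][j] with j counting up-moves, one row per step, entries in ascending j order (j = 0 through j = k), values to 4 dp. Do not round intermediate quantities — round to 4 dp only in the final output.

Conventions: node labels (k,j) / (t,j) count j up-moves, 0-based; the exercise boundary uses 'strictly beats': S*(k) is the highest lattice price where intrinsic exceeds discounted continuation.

Δt=0.10850  u=1.17322  d=0.85235  q=0.49278  discount=0.98964
step 8 (expiry): payoffs max(K−S,0) = 115.0822 103.4769 87.5028 65.5151 35.2500 0.0000 0.0000 0.0000 0.0000
step 7: (k=7,j=0): S=36.1679, K−S=109.7421, hold=108.2302 ⇒ V=109.7421 exercise | (k=7,j=1): S=49.7835, K−S=96.1265, hold=94.6146 ⇒ V=96.1265 exercise | (k=7,j=2): S=68.5248, K−S=77.3852, hold=75.8733 ⇒ V=77.3852 exercise | (k=7,j=3): S=94.3213, K−S=51.5887, hold=50.0768 ⇒ V=51.5887 exercise | (k=7,j=4): S=129.8290, K−S=16.0810, hold=17.6943 ⇒ V=17.6943 continue | (k=7,j=5): S=178.7038, K−S=0.0000, hold=0.0000 ⇒ V=0.0000 continue | (k=7,j=6): S=245.9778, K−S=0.0000, hold=0.0000 ⇒ V=0.0000 continue | (k=7,j=7): S=338.5775, K−S=0.0000, hold=0.0000 ⇒ V=0.0000 continue  boundary S*=94.3213
step 6: (k=6,j=0): S=42.4331, K−S=103.4769, hold=101.9650 ⇒ V=103.4769 exercise | (k=6,j=1): S=58.4072, K−S=87.5028, hold=85.9909 ⇒ V=87.5028 exercise | (k=6,j=2): S=80.3949, K−S=65.5151, hold=64.0032 ⇒ V=65.5151 exercise | (k=6,j=3): S=110.6600, K−S=35.2500, hold=34.5249 ⇒ V=35.2500 exercise | (k=6,j=4): S=152.3185, K−S=0.0000, hold=8.8820 ⇒ V=8.8820 continue | (k=6,j=5): S=209.6597, K−S=0.0000, hold=0.0000 ⇒ V=0.0000 continue | (k=6,j=6): S=288.5872, K−S=0.0000, hold=0.0000 ⇒ V=0.0000 continue  boundary S*=110.6600
step 5: (k=5,j=0): S=49.7835, K−S=96.1265, hold=94.6146 ⇒ V=96.1265 exercise | (k=5,j=1): S=68.5248, K−S=77.3852, hold=75.8733 ⇒ V=77.3852 exercise | (k=5,j=2): S=94.3213, K−S=51.5887, hold=50.0768 ⇒ V=51.5887 exercise | (k=5,j=3): S=129.8290, K−S=16.0810, hold=22.0258 ⇒ V=22.0258 continue | (k=5,j=4): S=178.7038, K−S=0.0000, hold=4.4585 ⇒ V=4.4585 continue | (k=5,j=5): S=245.9778, K−S=0.0000, hold=0.0000 ⇒ V=0.0000 continue  boundary S*=94.3213
step 4: (k=4,j=0): S=58.4072, K−S=87.5028, hold=85.9909 ⇒ V=87.5028 exercise | (k=4,j=1): S=80.3949, K−S=65.5151, hold=64.0032 ⇒ V=65.5151 exercise | (k=4,j=2): S=110.6600, K−S=35.2500, hold=36.6372 ⇒ V=36.6372 continue | (k=4,j=3): S=152.3185, K−S=0.0000, hold=13.2305 ⇒ V=13.2305 continue | (k=4,j=4): S=209.6597, K−S=0.0000, hold=2.2380 ⇒ V=2.2380 continue  boundary S*=80.3949
step 3: (k=3,j=0): S=68.5248, K−S=77.3852, hold=75.8733 ⇒ V=77.3852 exercise | (k=3,j=1): S=94.3213, K−S=51.5887, hold=50.7533 ⇒ V=51.5887 exercise | (k=3,j=2): S=129.8290, K−S=16.0810, hold=24.8428 ⇒ V=24.8428 continue | (k=3,j=3): S=178.7038, K−S=0.0000, hold=7.7327 ⇒ V=7.7327 continue  boundary S*=94.3213
step 2: (k=2,j=0): S=80.3949, K−S=65.5151, hold=64.0032 ⇒ V=65.5151 exercise | (k=2,j=1): S=110.6600, K−S=35.2500, hold=38.0110 ⇒ V=38.0110 continue | (k=2,j=2): S=152.3185, K−S=0.0000, hold=16.2413 ⇒ V=16.2413 continue  boundary S*=80.3949
step 1: (k=1,j=0): S=94.3213, K−S=51.5887, hold=51.4233 ⇒ V=51.5887 exercise | (k=1,j=1): S=129.8290, K−S=16.0810, hold=27.0007 ⇒ V=27.0007 continue  boundary S*=94.3213
step 0: (k=0,j=0): S=110.6600, K−S=35.2500, hold=39.0633 ⇒ V=39.0633 continue  boundary S*=-

price = 39.0633
boundary = - 94.3213 80.3949 94.3213 80.3949 94.3213 110.6600 94.3213
tree:
39.0633
51.5887 27.0007
65.5151 38.0110 16.2413
77.3852 51.5887 24.8428 7.7327
87.5028 65.5151 36.6372 13.2305 2.2380
96.1265 77.3852 51.5887 22.0258 4.4585 0.0000
103.4769 87.5028 65.5151 35.2500 8.8820 0.0000 0.0000
109.7421 96.1265 77.3852 51.5887 17.6943 0.0000 0.0000 0.0000
115.0822 103.4769 87.5028 65.5151 35.2500 0.0000 0.0000 0.0000 0.0000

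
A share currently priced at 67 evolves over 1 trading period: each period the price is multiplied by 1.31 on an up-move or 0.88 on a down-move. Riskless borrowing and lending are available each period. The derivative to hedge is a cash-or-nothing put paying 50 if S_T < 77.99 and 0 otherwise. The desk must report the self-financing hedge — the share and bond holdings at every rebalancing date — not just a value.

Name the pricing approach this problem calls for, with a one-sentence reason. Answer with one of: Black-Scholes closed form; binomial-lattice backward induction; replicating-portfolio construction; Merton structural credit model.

framework: replicating-portfolio construction

Key observation: a price alone would not answer the question — the per-node share/bond construction on the spot-67, 1.31/0.88 tree is required, and only the replicating-portfolio method yields it.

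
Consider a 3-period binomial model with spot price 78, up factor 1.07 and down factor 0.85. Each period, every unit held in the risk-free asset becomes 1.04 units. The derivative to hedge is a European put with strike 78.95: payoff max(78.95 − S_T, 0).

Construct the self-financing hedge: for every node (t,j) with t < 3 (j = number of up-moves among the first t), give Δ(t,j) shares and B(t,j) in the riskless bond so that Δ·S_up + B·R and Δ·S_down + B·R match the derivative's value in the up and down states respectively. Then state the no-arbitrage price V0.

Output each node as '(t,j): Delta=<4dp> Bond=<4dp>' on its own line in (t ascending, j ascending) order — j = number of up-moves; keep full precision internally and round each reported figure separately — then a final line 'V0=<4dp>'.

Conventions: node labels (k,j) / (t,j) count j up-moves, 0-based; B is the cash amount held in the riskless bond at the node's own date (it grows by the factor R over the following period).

(0,0): Delta=-0.3328 Bond=27.6505
(1,0): Delta=-1.0000 Bond=72.9937
(1,1): Delta=-0.2491 Bond=21.7717
(2,0): Delta=-1.0000 Bond=75.9135
(2,1): Delta=-1.0000 Bond=75.9135
(2,2): Delta=-0.1549 Bond=14.2314
V0=1.6942

Under the risk-neutral measure, an up-move has probability p* = (R−d)/(u−d) = 0.8636 and values discount at R = 1.04.
Terminal payoffs: V(3,0)=31.0483, V(3,1)=18.6502, V(3,2)=3.0431, V(3,3)=0.0000
Node (2,0) S=56.3550: V=(p*·18.6502+(1−p*)·31.0483)/1.04=19.5585; Δ=(18.6502−31.0483)/(60.2998−47.9017)=-1.0000; B=V−Δ·S=75.9135
Node (2,1) S=70.9410: V=(p*·3.0431+(1−p*)·18.6502)/1.04=4.9725; Δ=(3.0431−18.6502)/(75.9069−60.2998)=-1.0000; B=V−Δ·S=75.9135
Node (2,2) S=89.3022: V=(p*·0.0000+(1−p*)·3.0431)/1.04=0.3990; Δ=(0.0000−3.0431)/(95.5534−75.9069)=-0.1549; B=V−Δ·S=14.2314
Node (1,0) S=66.3000: V=(p*·4.9725+(1−p*)·19.5585)/1.04=6.6937; Δ=(4.9725−19.5585)/(70.9410−56.3550)=-1.0000; B=V−Δ·S=72.9937
Node (1,1) S=83.4600: V=(p*·0.3990+(1−p*)·4.9725)/1.04=0.9833; Δ=(0.3990−4.9725)/(89.3022−70.9410)=-0.2491; B=V−Δ·S=21.7717
Node (0,0) S=78.0000: V=(p*·0.9833+(1−p*)·6.6937)/1.04=1.6942; Δ=(0.9833−6.6937)/(83.4600−66.3000)=-0.3328; B=V−Δ·S=27.6505
As a check, the time-0 holding Δ(0,0)·S0 + B(0,0) comes to 1.6942 — exactly V0.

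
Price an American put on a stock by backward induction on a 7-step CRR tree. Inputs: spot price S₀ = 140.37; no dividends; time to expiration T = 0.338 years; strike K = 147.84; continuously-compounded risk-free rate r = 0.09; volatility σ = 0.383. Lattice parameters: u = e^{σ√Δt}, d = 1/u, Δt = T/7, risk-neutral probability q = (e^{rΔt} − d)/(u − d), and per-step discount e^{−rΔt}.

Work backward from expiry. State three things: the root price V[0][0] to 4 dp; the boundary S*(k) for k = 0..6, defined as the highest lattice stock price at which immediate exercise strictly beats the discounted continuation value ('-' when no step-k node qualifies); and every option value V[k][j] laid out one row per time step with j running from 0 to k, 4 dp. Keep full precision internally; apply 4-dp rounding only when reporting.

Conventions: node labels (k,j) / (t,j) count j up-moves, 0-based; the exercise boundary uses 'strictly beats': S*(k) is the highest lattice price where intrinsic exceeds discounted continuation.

price = 14.8028
boundary = - - - 109.0493 118.6242 109.0493 118.6242
tree:
14.8028
21.2253 8.6305
29.3201 13.4680 3.9599
38.7907 20.2832 6.8991 1.1109
47.5927 29.2158 11.6960 2.2532 0.0000
55.6843 38.7907 19.0634 4.5700 0.0000 0.0000
63.1228 47.5927 29.2158 9.2692 0.0000 0.0000 0.0000
69.9608 55.6843 38.7907 18.8001 0.0000 0.0000 0.0000 0.0000

Δt=0.04829  u=1.08780  d=0.91928  q=0.50482  discount=0.99566
step 7 (expiry): payoffs max(K−S,0) = 69.9608 55.6843 38.7907 18.8001 0.0000 0.0000 0.0000 0.0000
step 6: (k=6,j=0): S=84.7172, K−S=63.1228, hold=62.4817 ⇒ V=63.1228 exercise | (k=6,j=1): S=100.2473, K−S=47.5927, hold=46.9516 ⇒ V=47.5927 exercise | (k=6,j=2): S=118.6242, K−S=29.2158, hold=28.5747 ⇒ V=29.2158 exercise | (k=6,j=3): S=140.3700, K−S=7.4700, hold=9.2692 ⇒ V=9.2692 continue | (k=6,j=4): S=166.1021, K−S=0.0000, hold=0.0000 ⇒ V=0.0000 continue | (k=6,j=5): S=196.5513, K−S=0.0000, hold=0.0000 ⇒ V=0.0000 continue | (k=6,j=6): S=232.5824, K−S=0.0000, hold=0.0000 ⇒ V=0.0000 continue  boundary S*=118.6242
step 5: (k=5,j=0): S=92.1557, K−S=55.6843, hold=55.0432 ⇒ V=55.6843 exercise | (k=5,j=1): S=109.0493, K−S=38.7907, hold=38.1496 ⇒ V=38.7907 exercise | (k=5,j=2): S=129.0399, K−S=18.8001, hold=19.0634 ⇒ V=19.0634 continue | (k=5,j=3): S=152.6950, K−S=0.0000, hold=4.5700 ⇒ V=4.5700 continue | (k=5,j=4): S=180.6864, K−S=0.0000, hold=0.0000 ⇒ V=0.0000 continue | (k=5,j=5): S=213.8092, K−S=0.0000, hold=0.0000 ⇒ V=0.0000 continue  boundary S*=109.0493
step 4: (k=4,j=0): S=100.2473, K−S=47.5927, hold=46.9516 ⇒ V=47.5927 exercise | (k=4,j=1): S=118.6242, K−S=29.2158, hold=28.7070 ⇒ V=29.2158 exercise | (k=4,j=2): S=140.3700, K−S=7.4700, hold=11.6960 ⇒ V=11.6960 continue | (k=4,j=3): S=166.1021, K−S=0.0000, hold=2.2532 ⇒ V=2.2532 continue | (k=4,j=4): S=196.5513, K−S=0.0000, hold=0.0000 ⇒ V=0.0000 continue  boundary S*=118.6242
step 3: (k=3,j=0): S=109.0493, K−S=38.7907, hold=38.1496 ⇒ V=38.7907 exercise | (k=3,j=1): S=129.0399, K−S=18.8001, hold=20.2832 ⇒ V=20.2832 continue | (k=3,j=2): S=152.6950, K−S=0.0000, hold=6.8991 ⇒ V=6.8991 continue | (k=3,j=3): S=180.6864, K−S=0.0000, hold=1.1109 ⇒ V=1.1109 continue  boundary S*=109.0493
step 2: (k=2,j=0): S=118.6242, K−S=29.2158, hold=29.3201 ⇒ V=29.3201 continue | (k=2,j=1): S=140.3700, K−S=7.4700, hold=13.4680 ⇒ V=13.4680 continue | (k=2,j=2): S=166.1021, K−S=0.0000, hold=3.9599 ⇒ V=3.9599 continue  boundary S*=-
step 1: (k=1,j=0): S=129.0399, K−S=18.8001, hold=21.2253 ⇒ V=21.2253 continue | (k=1,j=1): S=152.6950, K−S=0.0000, hold=8.6305 ⇒ V=8.6305 continue  boundary S*=-
step 0: (k=0,j=0): S=140.3700, K−S=7.4700, hold=14.8028 ⇒ V=14.8028 continue  boundary S*=-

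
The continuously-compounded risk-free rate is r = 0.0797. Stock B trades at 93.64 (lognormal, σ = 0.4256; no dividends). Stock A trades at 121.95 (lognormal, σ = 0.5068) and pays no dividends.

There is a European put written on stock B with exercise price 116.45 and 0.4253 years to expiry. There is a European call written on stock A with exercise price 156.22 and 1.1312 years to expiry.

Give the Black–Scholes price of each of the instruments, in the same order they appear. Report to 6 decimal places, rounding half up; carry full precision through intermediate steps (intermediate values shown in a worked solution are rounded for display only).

[stock B put K=116.45]
σ√T = 0.4256·√0.4253 = 0.277555
d₁ = (ln(S/K) + (r+σ²/2)T) / (σ√T) = (ln(93.64/116.45) + (0.0797+0.4256²/2)·0.4253) / 0.277555 = (-0.218004 + 0.072415) / 0.277555 = -0.524543
d₂ = d₁ − σ√T = -0.524543 − 0.277555 = -0.802098
e^{−rT} = 0.966672
N(−d₁) = 0.700049,  N(−d₂) = 0.788752
price = K·e^{−rT}·N(−d₂) − S·N(−d₁) = 88.788932 − 65.552626 = 23.236306
[stock A call K=156.22]
σ√T = 0.5068·√1.1312 = 0.539022
d₁ = (ln(S/K) + (r+σ²/2)T) / (σ√T) = (ln(121.95/156.22) + (0.0797+0.5068²/2)·1.1312) / 0.539022 = (-0.247654 + 0.235429) / 0.539022 = -0.022680
d₂ = d₁ − σ√T = -0.022680 − 0.539022 = -0.561702
e^{−rT} = 0.913788
N(d₁) = 0.490953,  N(d₂) = 0.287159
price = S·N(d₁) − K·e^{−rT}·N(d₂) = 59.871666 − 40.992577 = 18.879090

price(stock B put K=116.45) = 23.236306
price(stock A call K=156.22) = 18.879090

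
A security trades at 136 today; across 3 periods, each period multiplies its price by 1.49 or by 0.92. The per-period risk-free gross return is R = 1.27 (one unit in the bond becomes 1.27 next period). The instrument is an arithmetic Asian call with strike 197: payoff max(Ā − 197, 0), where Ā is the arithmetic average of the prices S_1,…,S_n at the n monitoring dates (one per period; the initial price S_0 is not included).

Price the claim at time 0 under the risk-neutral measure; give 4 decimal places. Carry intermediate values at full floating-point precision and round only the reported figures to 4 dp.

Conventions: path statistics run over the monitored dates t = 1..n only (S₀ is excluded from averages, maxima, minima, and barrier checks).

Risk-neutral up-probability p* = (R−d)/(u−d) = (1.27−0.92)/(1.49−0.92) = 0.6140; the claim prices as the p*-weighted sum of path payoffs discounted by R^3.
Enumerate all 2^3 = 8 price paths (U = up ×1.49, D = down ×0.92); each path with k up-moves has probability p*^k·(1−p*)^(3−k).
DDD: Ā=115.3773, payoff=0.0000, prob=0.057497
UDD: Ā=186.8611, payoff=0.0000, prob=0.091472
DUD: Ā=161.0211, payoff=0.0000, prob=0.091472
UUD: Ā=260.7842, payoff=63.7842, prob=0.145524
DDU: Ā=137.2483, payoff=0.0000, prob=0.091472
UDU: Ā=222.2826, payoff=25.2826, prob=0.145524
DUU: Ā=196.4426, payoff=0.0000, prob=0.145524
UUU: Ā=318.1516, payoff=121.1516, prob=0.231515
Price = Σ prob·payoff / R^3 = 41.009766 / 2.048383 = 20.0206

price = 20.0206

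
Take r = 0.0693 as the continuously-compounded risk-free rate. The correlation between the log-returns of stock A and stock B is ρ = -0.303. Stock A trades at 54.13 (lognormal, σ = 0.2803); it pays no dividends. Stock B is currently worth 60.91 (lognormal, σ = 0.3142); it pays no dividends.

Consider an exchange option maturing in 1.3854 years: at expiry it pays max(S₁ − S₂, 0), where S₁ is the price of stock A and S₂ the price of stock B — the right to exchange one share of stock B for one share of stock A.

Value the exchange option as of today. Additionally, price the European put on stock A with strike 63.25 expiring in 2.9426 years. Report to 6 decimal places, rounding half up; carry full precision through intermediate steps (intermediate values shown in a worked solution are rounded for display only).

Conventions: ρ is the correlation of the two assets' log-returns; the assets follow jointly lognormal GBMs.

exchange price = 9.681424
price(stock A put K=63.25) = 8.817599

σ_eff = √(σ₁² + σ₂² − 2ρσ₁σ₂) = √(0.2803² + 0.3142² − 2·-0.303·0.2803·0.3142) = 0.480271
d₁ = (ln(S₁/S₂) + (q₂ − q₁ + σ_eff²/2)T) / (σ_eff√T) = (ln(54.13/60.91) + (0.0 − 0.0 + 0.115330)·1.3854) / 0.565294 = 0.073890
d₂ = d₁ − σ_eff√T = 0.073890 − 0.565294 = -0.491403
N(d₁) = 0.529451,  N(d₂) = 0.311571
V = S₁·e^{−q₁T}·N(d₁) − S₂·e^{−q₂T}·N(d₂) = 28.659187 − 18.977763 = 9.681424
[vanilla: stock A put K=63.25]
σ√T = 0.2803·√2.9426 = 0.480827
d₁ = (ln(S/K) + (r+σ²/2)T) / (σ√T) = (ln(54.13/63.25) + (0.0693+0.2803²/2)·2.9426) / 0.480827 = (-0.155707 + 0.319519) / 0.480827 = 0.340690
d₂ = d₁ − σ√T = 0.340690 − 0.480827 = -0.140137
e^{−rT} = 0.815526
N(−d₁) = 0.366669,  N(−d₂) = 0.555724
price = K·e^{−rT}·N(−d₂) − S·N(−d₁) = 28.665366 − 19.847767 = 8.817599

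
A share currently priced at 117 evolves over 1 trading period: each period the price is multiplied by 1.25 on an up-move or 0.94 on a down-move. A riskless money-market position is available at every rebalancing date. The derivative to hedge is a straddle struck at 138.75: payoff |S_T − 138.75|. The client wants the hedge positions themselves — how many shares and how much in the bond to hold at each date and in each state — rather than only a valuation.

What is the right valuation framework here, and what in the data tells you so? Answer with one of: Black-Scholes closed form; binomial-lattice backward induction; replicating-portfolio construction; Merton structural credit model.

framework: replicating-portfolio construction

Key observation: the deliverable is the dynamic trading strategy on the 1-step tree (spot 117, moves 1.25 and 0.94), so the valuation must go through the node-by-node replicating-portfolio solve.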